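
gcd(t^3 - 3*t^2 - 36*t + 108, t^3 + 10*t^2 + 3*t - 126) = t^2 + 3*t - 18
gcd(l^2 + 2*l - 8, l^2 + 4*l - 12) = l - 2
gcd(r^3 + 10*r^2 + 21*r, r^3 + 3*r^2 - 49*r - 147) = r^2 + 10*r + 21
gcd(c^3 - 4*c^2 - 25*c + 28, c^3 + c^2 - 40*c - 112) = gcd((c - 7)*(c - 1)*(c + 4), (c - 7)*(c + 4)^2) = c^2 - 3*c - 28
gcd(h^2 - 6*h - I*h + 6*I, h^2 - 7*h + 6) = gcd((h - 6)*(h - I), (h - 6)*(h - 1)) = h - 6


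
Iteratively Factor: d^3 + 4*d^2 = (d)*(d^2 + 4*d) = d*(d + 4)*(d)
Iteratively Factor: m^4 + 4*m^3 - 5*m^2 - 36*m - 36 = (m + 2)*(m^3 + 2*m^2 - 9*m - 18) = (m + 2)^2*(m^2 - 9) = (m + 2)^2*(m + 3)*(m - 3)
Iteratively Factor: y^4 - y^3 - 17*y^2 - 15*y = (y + 1)*(y^3 - 2*y^2 - 15*y) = (y - 5)*(y + 1)*(y^2 + 3*y) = y*(y - 5)*(y + 1)*(y + 3)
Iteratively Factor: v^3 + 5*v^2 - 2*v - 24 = (v + 4)*(v^2 + v - 6) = (v - 2)*(v + 4)*(v + 3)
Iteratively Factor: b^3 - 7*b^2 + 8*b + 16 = (b + 1)*(b^2 - 8*b + 16) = (b - 4)*(b + 1)*(b - 4)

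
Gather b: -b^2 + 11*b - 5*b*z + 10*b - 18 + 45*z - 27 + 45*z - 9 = -b^2 + b*(21 - 5*z) + 90*z - 54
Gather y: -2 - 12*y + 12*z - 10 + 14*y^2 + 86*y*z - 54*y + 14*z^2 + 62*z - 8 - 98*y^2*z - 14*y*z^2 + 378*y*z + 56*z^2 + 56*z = y^2*(14 - 98*z) + y*(-14*z^2 + 464*z - 66) + 70*z^2 + 130*z - 20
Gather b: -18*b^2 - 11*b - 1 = -18*b^2 - 11*b - 1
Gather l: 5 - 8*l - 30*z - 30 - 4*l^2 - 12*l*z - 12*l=-4*l^2 + l*(-12*z - 20) - 30*z - 25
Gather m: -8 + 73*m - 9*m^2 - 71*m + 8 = -9*m^2 + 2*m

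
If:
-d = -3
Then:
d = 3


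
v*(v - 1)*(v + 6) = v^3 + 5*v^2 - 6*v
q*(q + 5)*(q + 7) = q^3 + 12*q^2 + 35*q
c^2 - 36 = (c - 6)*(c + 6)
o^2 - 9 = (o - 3)*(o + 3)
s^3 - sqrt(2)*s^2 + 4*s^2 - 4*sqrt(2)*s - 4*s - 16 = (s + 4)*(s - 2*sqrt(2))*(s + sqrt(2))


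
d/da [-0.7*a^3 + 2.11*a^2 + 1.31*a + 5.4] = -2.1*a^2 + 4.22*a + 1.31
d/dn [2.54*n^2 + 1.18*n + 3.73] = 5.08*n + 1.18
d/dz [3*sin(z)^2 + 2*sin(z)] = 2*(3*sin(z) + 1)*cos(z)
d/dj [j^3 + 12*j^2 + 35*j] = 3*j^2 + 24*j + 35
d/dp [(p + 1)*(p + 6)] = 2*p + 7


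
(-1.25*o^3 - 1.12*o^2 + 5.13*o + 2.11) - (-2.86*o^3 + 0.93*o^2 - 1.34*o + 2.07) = 1.61*o^3 - 2.05*o^2 + 6.47*o + 0.04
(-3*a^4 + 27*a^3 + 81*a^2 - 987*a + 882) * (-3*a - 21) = 9*a^5 - 18*a^4 - 810*a^3 + 1260*a^2 + 18081*a - 18522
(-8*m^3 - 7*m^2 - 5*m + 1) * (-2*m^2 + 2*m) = 16*m^5 - 2*m^4 - 4*m^3 - 12*m^2 + 2*m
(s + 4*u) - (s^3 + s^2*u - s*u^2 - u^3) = -s^3 - s^2*u + s*u^2 + s + u^3 + 4*u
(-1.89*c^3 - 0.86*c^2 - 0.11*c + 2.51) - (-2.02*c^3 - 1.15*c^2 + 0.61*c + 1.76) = 0.13*c^3 + 0.29*c^2 - 0.72*c + 0.75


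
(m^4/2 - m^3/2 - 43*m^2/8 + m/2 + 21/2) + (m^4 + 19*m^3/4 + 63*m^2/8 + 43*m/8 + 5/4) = 3*m^4/2 + 17*m^3/4 + 5*m^2/2 + 47*m/8 + 47/4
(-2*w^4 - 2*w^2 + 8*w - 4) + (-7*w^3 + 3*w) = -2*w^4 - 7*w^3 - 2*w^2 + 11*w - 4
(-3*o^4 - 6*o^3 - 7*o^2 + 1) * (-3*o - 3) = 9*o^5 + 27*o^4 + 39*o^3 + 21*o^2 - 3*o - 3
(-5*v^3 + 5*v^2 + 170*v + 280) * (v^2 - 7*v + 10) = -5*v^5 + 40*v^4 + 85*v^3 - 860*v^2 - 260*v + 2800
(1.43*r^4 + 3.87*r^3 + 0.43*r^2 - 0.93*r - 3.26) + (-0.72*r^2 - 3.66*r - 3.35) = 1.43*r^4 + 3.87*r^3 - 0.29*r^2 - 4.59*r - 6.61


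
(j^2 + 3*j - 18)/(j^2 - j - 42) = (j - 3)/(j - 7)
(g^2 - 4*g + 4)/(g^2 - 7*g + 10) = (g - 2)/(g - 5)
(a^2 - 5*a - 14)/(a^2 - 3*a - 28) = (a + 2)/(a + 4)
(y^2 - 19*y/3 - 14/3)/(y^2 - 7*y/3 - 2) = (y - 7)/(y - 3)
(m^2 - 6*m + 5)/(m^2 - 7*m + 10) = (m - 1)/(m - 2)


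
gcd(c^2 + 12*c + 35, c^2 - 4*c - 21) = 1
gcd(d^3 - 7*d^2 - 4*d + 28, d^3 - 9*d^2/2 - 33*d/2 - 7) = d^2 - 5*d - 14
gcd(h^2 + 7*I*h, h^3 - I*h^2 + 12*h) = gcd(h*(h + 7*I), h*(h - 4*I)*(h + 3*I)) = h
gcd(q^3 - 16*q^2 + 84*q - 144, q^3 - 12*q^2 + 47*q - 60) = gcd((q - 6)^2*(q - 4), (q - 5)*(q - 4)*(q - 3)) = q - 4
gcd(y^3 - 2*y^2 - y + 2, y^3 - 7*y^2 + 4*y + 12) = y^2 - y - 2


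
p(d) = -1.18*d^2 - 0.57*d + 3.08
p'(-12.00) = 27.75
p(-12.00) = -160.00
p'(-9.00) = 20.67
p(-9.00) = -87.37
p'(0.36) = -1.42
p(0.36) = 2.72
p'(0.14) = -0.90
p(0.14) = 2.98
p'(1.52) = -4.16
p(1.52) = -0.51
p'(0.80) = -2.46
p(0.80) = 1.87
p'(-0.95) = 1.67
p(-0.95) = 2.56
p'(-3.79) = 8.37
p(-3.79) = -11.71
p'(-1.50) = 2.97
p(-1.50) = 1.28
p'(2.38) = -6.19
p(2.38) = -4.96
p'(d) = -2.36*d - 0.57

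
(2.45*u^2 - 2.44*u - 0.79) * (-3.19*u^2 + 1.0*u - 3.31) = -7.8155*u^4 + 10.2336*u^3 - 8.0294*u^2 + 7.2864*u + 2.6149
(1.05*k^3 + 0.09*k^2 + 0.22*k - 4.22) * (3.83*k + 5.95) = 4.0215*k^4 + 6.5922*k^3 + 1.3781*k^2 - 14.8536*k - 25.109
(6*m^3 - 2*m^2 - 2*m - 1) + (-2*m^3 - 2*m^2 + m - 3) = 4*m^3 - 4*m^2 - m - 4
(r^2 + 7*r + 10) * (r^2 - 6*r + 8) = r^4 + r^3 - 24*r^2 - 4*r + 80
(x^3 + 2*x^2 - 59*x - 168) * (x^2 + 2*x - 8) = x^5 + 4*x^4 - 63*x^3 - 302*x^2 + 136*x + 1344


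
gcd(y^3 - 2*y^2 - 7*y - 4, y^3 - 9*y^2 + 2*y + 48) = 1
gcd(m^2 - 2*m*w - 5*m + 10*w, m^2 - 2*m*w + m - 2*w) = -m + 2*w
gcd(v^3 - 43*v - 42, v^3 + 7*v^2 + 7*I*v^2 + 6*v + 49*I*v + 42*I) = v^2 + 7*v + 6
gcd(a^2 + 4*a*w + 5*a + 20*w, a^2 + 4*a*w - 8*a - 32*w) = a + 4*w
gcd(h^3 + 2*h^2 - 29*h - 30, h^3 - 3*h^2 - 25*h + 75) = h - 5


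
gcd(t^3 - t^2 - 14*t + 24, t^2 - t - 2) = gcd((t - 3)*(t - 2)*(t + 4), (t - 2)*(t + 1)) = t - 2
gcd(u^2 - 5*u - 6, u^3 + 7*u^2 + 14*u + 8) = u + 1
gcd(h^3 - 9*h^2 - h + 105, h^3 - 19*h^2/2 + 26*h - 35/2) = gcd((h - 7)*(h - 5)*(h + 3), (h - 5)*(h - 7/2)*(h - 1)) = h - 5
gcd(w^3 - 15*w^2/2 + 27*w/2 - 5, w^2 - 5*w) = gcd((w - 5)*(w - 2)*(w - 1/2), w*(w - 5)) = w - 5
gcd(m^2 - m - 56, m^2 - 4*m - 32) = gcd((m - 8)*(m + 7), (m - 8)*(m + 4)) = m - 8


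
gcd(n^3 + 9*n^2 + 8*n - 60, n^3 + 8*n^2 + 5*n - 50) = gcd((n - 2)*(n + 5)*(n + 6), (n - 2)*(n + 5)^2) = n^2 + 3*n - 10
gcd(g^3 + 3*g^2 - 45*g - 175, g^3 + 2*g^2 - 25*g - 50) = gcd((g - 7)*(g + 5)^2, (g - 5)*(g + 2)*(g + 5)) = g + 5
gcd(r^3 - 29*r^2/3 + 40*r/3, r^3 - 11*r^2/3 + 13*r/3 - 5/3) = r - 5/3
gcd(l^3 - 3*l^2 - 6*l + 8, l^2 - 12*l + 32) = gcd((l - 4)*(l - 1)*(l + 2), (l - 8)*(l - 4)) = l - 4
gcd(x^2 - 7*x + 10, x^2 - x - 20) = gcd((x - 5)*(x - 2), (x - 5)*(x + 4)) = x - 5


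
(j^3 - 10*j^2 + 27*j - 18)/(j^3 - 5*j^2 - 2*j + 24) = (j^2 - 7*j + 6)/(j^2 - 2*j - 8)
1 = 1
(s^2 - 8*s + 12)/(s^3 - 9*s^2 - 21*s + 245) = (s^2 - 8*s + 12)/(s^3 - 9*s^2 - 21*s + 245)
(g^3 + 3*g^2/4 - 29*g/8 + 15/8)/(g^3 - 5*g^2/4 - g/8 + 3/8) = (2*g + 5)/(2*g + 1)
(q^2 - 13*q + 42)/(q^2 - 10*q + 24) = (q - 7)/(q - 4)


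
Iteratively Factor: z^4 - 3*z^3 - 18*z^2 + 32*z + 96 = (z + 2)*(z^3 - 5*z^2 - 8*z + 48) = (z - 4)*(z + 2)*(z^2 - z - 12) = (z - 4)*(z + 2)*(z + 3)*(z - 4)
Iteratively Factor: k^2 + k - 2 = (k + 2)*(k - 1)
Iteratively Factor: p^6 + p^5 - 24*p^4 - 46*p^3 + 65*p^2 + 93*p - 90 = (p + 3)*(p^5 - 2*p^4 - 18*p^3 + 8*p^2 + 41*p - 30) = (p + 2)*(p + 3)*(p^4 - 4*p^3 - 10*p^2 + 28*p - 15) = (p - 1)*(p + 2)*(p + 3)*(p^3 - 3*p^2 - 13*p + 15) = (p - 1)*(p + 2)*(p + 3)^2*(p^2 - 6*p + 5) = (p - 5)*(p - 1)*(p + 2)*(p + 3)^2*(p - 1)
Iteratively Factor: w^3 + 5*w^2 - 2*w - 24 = (w + 3)*(w^2 + 2*w - 8) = (w + 3)*(w + 4)*(w - 2)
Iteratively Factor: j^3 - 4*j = (j + 2)*(j^2 - 2*j) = (j - 2)*(j + 2)*(j)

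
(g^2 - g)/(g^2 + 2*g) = (g - 1)/(g + 2)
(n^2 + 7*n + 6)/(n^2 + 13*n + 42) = (n + 1)/(n + 7)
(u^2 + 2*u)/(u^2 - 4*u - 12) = u/(u - 6)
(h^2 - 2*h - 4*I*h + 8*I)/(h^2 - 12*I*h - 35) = (-h^2 + 2*h + 4*I*h - 8*I)/(-h^2 + 12*I*h + 35)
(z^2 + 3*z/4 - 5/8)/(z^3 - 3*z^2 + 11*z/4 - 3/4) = (4*z + 5)/(2*(2*z^2 - 5*z + 3))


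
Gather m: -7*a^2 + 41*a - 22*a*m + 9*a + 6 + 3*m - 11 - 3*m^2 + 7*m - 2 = -7*a^2 + 50*a - 3*m^2 + m*(10 - 22*a) - 7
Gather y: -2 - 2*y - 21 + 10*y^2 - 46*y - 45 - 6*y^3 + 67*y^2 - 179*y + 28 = -6*y^3 + 77*y^2 - 227*y - 40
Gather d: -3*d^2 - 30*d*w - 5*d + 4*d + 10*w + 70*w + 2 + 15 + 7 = -3*d^2 + d*(-30*w - 1) + 80*w + 24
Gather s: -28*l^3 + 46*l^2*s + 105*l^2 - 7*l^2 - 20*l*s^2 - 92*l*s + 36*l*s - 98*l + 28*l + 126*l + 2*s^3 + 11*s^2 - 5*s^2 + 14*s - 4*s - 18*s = -28*l^3 + 98*l^2 + 56*l + 2*s^3 + s^2*(6 - 20*l) + s*(46*l^2 - 56*l - 8)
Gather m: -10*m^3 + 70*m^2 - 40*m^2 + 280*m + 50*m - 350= -10*m^3 + 30*m^2 + 330*m - 350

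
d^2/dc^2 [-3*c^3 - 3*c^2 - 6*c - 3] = -18*c - 6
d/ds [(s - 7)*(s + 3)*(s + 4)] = 3*s^2 - 37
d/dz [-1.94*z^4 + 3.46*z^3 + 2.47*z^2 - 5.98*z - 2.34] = -7.76*z^3 + 10.38*z^2 + 4.94*z - 5.98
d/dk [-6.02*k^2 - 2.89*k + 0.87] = -12.04*k - 2.89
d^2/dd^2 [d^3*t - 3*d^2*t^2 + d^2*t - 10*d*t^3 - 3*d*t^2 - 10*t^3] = 2*t*(3*d - 3*t + 1)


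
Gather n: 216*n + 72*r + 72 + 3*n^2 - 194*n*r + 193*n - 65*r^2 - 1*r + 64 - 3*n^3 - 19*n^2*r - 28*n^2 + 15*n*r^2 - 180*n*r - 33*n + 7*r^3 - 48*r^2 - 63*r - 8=-3*n^3 + n^2*(-19*r - 25) + n*(15*r^2 - 374*r + 376) + 7*r^3 - 113*r^2 + 8*r + 128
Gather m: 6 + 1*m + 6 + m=2*m + 12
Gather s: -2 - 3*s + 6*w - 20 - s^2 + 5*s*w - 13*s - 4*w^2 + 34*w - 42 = -s^2 + s*(5*w - 16) - 4*w^2 + 40*w - 64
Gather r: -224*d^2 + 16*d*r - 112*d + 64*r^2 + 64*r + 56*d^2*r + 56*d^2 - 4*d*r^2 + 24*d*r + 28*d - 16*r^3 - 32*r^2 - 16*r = -168*d^2 - 84*d - 16*r^3 + r^2*(32 - 4*d) + r*(56*d^2 + 40*d + 48)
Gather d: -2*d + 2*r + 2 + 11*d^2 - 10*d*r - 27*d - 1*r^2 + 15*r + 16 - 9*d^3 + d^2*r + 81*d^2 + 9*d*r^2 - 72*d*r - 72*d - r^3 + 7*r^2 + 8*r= -9*d^3 + d^2*(r + 92) + d*(9*r^2 - 82*r - 101) - r^3 + 6*r^2 + 25*r + 18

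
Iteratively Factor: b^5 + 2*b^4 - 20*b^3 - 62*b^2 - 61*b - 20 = (b + 1)*(b^4 + b^3 - 21*b^2 - 41*b - 20) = (b - 5)*(b + 1)*(b^3 + 6*b^2 + 9*b + 4) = (b - 5)*(b + 1)^2*(b^2 + 5*b + 4) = (b - 5)*(b + 1)^2*(b + 4)*(b + 1)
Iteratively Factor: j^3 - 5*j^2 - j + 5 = (j - 1)*(j^2 - 4*j - 5) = (j - 1)*(j + 1)*(j - 5)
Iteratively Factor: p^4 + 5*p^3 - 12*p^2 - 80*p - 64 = (p + 4)*(p^3 + p^2 - 16*p - 16) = (p + 1)*(p + 4)*(p^2 - 16) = (p - 4)*(p + 1)*(p + 4)*(p + 4)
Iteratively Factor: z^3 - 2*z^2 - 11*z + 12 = (z - 4)*(z^2 + 2*z - 3) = (z - 4)*(z + 3)*(z - 1)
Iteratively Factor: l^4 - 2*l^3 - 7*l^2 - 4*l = (l - 4)*(l^3 + 2*l^2 + l) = (l - 4)*(l + 1)*(l^2 + l) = l*(l - 4)*(l + 1)*(l + 1)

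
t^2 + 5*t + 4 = (t + 1)*(t + 4)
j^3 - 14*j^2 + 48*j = j*(j - 8)*(j - 6)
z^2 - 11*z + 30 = (z - 6)*(z - 5)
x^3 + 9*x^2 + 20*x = x*(x + 4)*(x + 5)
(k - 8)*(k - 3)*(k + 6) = k^3 - 5*k^2 - 42*k + 144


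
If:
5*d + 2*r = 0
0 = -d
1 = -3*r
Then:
No Solution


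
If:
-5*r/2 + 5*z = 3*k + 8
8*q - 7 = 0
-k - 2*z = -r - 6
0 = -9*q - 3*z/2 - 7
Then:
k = 14/11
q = 7/8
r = -1621/66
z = -119/12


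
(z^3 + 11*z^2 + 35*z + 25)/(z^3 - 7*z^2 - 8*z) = (z^2 + 10*z + 25)/(z*(z - 8))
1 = 1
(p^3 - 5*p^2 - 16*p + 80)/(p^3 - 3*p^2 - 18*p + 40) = (p - 4)/(p - 2)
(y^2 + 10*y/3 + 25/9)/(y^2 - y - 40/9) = (3*y + 5)/(3*y - 8)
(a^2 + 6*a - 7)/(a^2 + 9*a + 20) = (a^2 + 6*a - 7)/(a^2 + 9*a + 20)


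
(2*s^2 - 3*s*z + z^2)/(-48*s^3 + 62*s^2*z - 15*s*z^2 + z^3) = (-2*s + z)/(48*s^2 - 14*s*z + z^2)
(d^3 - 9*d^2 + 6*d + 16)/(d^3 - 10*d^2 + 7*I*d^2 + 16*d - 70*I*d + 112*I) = (d + 1)/(d + 7*I)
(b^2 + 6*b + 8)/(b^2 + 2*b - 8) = (b + 2)/(b - 2)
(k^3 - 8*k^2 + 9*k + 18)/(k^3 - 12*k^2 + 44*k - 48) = (k^2 - 2*k - 3)/(k^2 - 6*k + 8)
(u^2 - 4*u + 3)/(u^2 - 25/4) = 4*(u^2 - 4*u + 3)/(4*u^2 - 25)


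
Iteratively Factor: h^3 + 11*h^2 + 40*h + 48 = (h + 4)*(h^2 + 7*h + 12) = (h + 4)^2*(h + 3)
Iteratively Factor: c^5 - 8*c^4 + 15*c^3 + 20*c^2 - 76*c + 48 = (c - 1)*(c^4 - 7*c^3 + 8*c^2 + 28*c - 48) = (c - 1)*(c + 2)*(c^3 - 9*c^2 + 26*c - 24) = (c - 2)*(c - 1)*(c + 2)*(c^2 - 7*c + 12) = (c - 3)*(c - 2)*(c - 1)*(c + 2)*(c - 4)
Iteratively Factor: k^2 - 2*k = (k - 2)*(k)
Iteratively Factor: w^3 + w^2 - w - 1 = (w + 1)*(w^2 - 1) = (w + 1)^2*(w - 1)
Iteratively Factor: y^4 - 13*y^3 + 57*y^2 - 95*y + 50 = (y - 5)*(y^3 - 8*y^2 + 17*y - 10) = (y - 5)*(y - 2)*(y^2 - 6*y + 5) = (y - 5)^2*(y - 2)*(y - 1)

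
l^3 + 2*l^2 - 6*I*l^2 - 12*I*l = l*(l + 2)*(l - 6*I)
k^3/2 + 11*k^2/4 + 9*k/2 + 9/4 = (k/2 + 1/2)*(k + 3/2)*(k + 3)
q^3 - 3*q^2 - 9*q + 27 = (q - 3)^2*(q + 3)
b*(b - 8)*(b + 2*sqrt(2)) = b^3 - 8*b^2 + 2*sqrt(2)*b^2 - 16*sqrt(2)*b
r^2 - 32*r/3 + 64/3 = (r - 8)*(r - 8/3)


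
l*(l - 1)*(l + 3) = l^3 + 2*l^2 - 3*l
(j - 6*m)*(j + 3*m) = j^2 - 3*j*m - 18*m^2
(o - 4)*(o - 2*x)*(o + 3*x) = o^3 + o^2*x - 4*o^2 - 6*o*x^2 - 4*o*x + 24*x^2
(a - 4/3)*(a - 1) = a^2 - 7*a/3 + 4/3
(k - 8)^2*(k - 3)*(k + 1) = k^4 - 18*k^3 + 93*k^2 - 80*k - 192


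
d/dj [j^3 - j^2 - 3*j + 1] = 3*j^2 - 2*j - 3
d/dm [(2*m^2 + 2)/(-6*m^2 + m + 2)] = 2*(m^2 + 16*m - 1)/(36*m^4 - 12*m^3 - 23*m^2 + 4*m + 4)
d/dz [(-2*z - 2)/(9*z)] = 2/(9*z^2)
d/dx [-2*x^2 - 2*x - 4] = -4*x - 2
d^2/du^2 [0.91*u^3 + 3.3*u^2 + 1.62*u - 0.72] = 5.46*u + 6.6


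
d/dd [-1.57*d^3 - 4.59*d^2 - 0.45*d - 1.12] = -4.71*d^2 - 9.18*d - 0.45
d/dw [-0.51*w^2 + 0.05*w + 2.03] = 0.05 - 1.02*w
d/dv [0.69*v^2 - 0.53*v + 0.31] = 1.38*v - 0.53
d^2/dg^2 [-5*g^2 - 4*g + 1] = -10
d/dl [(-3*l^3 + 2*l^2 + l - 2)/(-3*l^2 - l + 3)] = (9*l^4 + 6*l^3 - 26*l^2 + 1)/(9*l^4 + 6*l^3 - 17*l^2 - 6*l + 9)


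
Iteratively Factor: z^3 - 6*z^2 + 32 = (z + 2)*(z^2 - 8*z + 16) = (z - 4)*(z + 2)*(z - 4)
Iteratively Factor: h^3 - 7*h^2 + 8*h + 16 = (h - 4)*(h^2 - 3*h - 4) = (h - 4)*(h + 1)*(h - 4)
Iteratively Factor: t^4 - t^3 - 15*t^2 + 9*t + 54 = (t + 3)*(t^3 - 4*t^2 - 3*t + 18) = (t + 2)*(t + 3)*(t^2 - 6*t + 9) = (t - 3)*(t + 2)*(t + 3)*(t - 3)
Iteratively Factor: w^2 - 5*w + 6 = (w - 2)*(w - 3)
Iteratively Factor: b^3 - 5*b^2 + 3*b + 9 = (b + 1)*(b^2 - 6*b + 9) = (b - 3)*(b + 1)*(b - 3)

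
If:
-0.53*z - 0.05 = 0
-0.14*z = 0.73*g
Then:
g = 0.02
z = -0.09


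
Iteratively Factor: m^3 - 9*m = (m + 3)*(m^2 - 3*m) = (m - 3)*(m + 3)*(m)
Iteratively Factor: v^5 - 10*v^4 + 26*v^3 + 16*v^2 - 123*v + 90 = (v - 3)*(v^4 - 7*v^3 + 5*v^2 + 31*v - 30) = (v - 3)^2*(v^3 - 4*v^2 - 7*v + 10) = (v - 3)^2*(v + 2)*(v^2 - 6*v + 5) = (v - 3)^2*(v - 1)*(v + 2)*(v - 5)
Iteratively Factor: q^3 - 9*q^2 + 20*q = (q - 5)*(q^2 - 4*q) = q*(q - 5)*(q - 4)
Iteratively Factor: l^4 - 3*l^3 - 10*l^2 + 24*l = (l + 3)*(l^3 - 6*l^2 + 8*l) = (l - 4)*(l + 3)*(l^2 - 2*l) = (l - 4)*(l - 2)*(l + 3)*(l)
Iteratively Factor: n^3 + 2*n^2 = (n)*(n^2 + 2*n) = n*(n + 2)*(n)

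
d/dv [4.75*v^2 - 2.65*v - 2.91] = 9.5*v - 2.65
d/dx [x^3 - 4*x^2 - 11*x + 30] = 3*x^2 - 8*x - 11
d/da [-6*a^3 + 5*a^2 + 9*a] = -18*a^2 + 10*a + 9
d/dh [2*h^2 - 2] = 4*h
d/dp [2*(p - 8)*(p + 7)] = 4*p - 2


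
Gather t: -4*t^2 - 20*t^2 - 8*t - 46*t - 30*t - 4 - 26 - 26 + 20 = -24*t^2 - 84*t - 36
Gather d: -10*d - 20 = -10*d - 20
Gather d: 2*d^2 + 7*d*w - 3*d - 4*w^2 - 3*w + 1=2*d^2 + d*(7*w - 3) - 4*w^2 - 3*w + 1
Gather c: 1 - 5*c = 1 - 5*c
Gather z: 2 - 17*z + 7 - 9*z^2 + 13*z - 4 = -9*z^2 - 4*z + 5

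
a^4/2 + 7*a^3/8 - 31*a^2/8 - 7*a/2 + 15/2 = (a/2 + 1)*(a - 2)*(a - 5/4)*(a + 3)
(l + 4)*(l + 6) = l^2 + 10*l + 24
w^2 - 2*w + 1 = (w - 1)^2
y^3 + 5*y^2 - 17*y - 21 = (y - 3)*(y + 1)*(y + 7)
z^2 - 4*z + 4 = (z - 2)^2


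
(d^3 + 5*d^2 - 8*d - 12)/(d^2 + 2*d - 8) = (d^2 + 7*d + 6)/(d + 4)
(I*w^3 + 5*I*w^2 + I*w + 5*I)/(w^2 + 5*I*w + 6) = (I*w^2 + w*(-1 + 5*I) - 5)/(w + 6*I)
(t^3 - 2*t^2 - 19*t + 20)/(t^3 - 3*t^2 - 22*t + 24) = (t - 5)/(t - 6)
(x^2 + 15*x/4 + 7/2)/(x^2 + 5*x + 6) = (x + 7/4)/(x + 3)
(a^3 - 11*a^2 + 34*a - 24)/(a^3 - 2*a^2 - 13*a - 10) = (-a^3 + 11*a^2 - 34*a + 24)/(-a^3 + 2*a^2 + 13*a + 10)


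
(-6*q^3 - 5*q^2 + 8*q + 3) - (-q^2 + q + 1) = -6*q^3 - 4*q^2 + 7*q + 2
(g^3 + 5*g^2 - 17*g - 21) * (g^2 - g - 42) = g^5 + 4*g^4 - 64*g^3 - 214*g^2 + 735*g + 882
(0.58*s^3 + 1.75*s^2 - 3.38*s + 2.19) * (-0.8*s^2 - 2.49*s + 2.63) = -0.464*s^5 - 2.8442*s^4 - 0.1281*s^3 + 11.2667*s^2 - 14.3425*s + 5.7597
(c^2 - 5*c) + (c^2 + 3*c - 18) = 2*c^2 - 2*c - 18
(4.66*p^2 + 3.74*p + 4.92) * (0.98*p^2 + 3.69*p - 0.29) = 4.5668*p^4 + 20.8606*p^3 + 17.2708*p^2 + 17.0702*p - 1.4268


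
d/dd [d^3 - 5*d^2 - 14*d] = 3*d^2 - 10*d - 14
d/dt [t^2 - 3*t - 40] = 2*t - 3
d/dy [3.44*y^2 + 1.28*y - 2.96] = 6.88*y + 1.28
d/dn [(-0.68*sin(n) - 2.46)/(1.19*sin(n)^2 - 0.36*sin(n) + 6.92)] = (0.8092*sin(n)^2 + 5.8548*sin(n) - 5.5912)*cos(n)/(1.4161*sin(n)^4 - 0.8568*sin(n)^3 + 16.5992*sin(n)^2 - 4.9824*sin(n) + 47.8864)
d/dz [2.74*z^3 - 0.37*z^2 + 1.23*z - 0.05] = 8.22*z^2 - 0.74*z + 1.23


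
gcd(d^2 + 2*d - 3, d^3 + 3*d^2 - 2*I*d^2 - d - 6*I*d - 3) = d + 3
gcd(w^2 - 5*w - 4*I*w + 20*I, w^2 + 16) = w - 4*I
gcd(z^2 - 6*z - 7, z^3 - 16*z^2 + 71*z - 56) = z - 7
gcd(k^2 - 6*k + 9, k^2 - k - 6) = k - 3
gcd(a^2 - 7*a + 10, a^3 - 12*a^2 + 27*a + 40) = a - 5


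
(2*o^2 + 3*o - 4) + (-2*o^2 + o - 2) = 4*o - 6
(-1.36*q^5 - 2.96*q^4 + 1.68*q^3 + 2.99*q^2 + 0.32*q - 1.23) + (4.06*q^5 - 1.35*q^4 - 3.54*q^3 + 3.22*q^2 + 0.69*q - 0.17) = 2.7*q^5 - 4.31*q^4 - 1.86*q^3 + 6.21*q^2 + 1.01*q - 1.4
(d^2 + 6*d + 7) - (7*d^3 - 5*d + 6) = -7*d^3 + d^2 + 11*d + 1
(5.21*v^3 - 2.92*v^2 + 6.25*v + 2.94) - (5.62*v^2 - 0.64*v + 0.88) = 5.21*v^3 - 8.54*v^2 + 6.89*v + 2.06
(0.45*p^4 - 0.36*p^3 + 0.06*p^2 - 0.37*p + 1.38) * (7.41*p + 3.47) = 3.3345*p^5 - 1.1061*p^4 - 0.8046*p^3 - 2.5335*p^2 + 8.9419*p + 4.7886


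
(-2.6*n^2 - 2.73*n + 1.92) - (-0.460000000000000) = -2.6*n^2 - 2.73*n + 2.38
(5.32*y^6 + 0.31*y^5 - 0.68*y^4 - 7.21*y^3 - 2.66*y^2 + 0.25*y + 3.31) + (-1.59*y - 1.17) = 5.32*y^6 + 0.31*y^5 - 0.68*y^4 - 7.21*y^3 - 2.66*y^2 - 1.34*y + 2.14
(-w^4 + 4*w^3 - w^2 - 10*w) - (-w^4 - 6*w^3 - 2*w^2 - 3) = 10*w^3 + w^2 - 10*w + 3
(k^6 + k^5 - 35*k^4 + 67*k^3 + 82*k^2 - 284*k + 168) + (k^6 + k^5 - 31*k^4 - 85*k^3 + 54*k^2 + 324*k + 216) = 2*k^6 + 2*k^5 - 66*k^4 - 18*k^3 + 136*k^2 + 40*k + 384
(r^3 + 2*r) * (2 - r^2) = -r^5 + 4*r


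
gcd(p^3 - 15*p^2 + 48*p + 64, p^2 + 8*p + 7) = p + 1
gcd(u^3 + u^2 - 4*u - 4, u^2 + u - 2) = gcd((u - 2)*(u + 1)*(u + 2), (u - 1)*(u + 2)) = u + 2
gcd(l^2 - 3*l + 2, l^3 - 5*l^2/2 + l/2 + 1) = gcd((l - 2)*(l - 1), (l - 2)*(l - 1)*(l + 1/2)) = l^2 - 3*l + 2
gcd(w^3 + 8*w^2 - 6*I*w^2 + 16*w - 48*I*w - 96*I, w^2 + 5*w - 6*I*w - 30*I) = w - 6*I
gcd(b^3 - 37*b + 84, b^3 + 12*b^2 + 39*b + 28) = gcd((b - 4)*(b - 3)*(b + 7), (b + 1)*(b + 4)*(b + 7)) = b + 7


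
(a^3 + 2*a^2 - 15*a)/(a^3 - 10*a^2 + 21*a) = (a + 5)/(a - 7)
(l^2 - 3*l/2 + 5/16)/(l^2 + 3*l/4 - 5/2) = (l - 1/4)/(l + 2)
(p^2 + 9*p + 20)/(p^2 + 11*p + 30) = (p + 4)/(p + 6)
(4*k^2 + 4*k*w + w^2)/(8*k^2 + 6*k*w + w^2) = (2*k + w)/(4*k + w)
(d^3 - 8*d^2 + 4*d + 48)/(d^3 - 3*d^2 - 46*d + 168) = (d + 2)/(d + 7)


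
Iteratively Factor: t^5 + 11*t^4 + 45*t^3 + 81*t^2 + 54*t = (t + 2)*(t^4 + 9*t^3 + 27*t^2 + 27*t) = (t + 2)*(t + 3)*(t^3 + 6*t^2 + 9*t) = (t + 2)*(t + 3)^2*(t^2 + 3*t) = t*(t + 2)*(t + 3)^2*(t + 3)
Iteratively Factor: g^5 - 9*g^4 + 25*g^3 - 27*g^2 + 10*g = (g - 1)*(g^4 - 8*g^3 + 17*g^2 - 10*g) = (g - 2)*(g - 1)*(g^3 - 6*g^2 + 5*g) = (g - 2)*(g - 1)^2*(g^2 - 5*g) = (g - 5)*(g - 2)*(g - 1)^2*(g)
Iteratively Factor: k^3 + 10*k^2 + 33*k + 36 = (k + 3)*(k^2 + 7*k + 12) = (k + 3)*(k + 4)*(k + 3)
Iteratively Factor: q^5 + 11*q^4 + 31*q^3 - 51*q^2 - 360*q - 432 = (q + 3)*(q^4 + 8*q^3 + 7*q^2 - 72*q - 144) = (q + 3)*(q + 4)*(q^3 + 4*q^2 - 9*q - 36) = (q + 3)^2*(q + 4)*(q^2 + q - 12) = (q + 3)^2*(q + 4)^2*(q - 3)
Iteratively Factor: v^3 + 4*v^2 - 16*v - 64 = (v + 4)*(v^2 - 16) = (v + 4)^2*(v - 4)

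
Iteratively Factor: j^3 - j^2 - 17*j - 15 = (j + 3)*(j^2 - 4*j - 5) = (j + 1)*(j + 3)*(j - 5)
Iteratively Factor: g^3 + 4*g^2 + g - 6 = (g + 2)*(g^2 + 2*g - 3) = (g - 1)*(g + 2)*(g + 3)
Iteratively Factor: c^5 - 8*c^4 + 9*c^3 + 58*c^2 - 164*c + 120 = (c - 2)*(c^4 - 6*c^3 - 3*c^2 + 52*c - 60) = (c - 5)*(c - 2)*(c^3 - c^2 - 8*c + 12) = (c - 5)*(c - 2)^2*(c^2 + c - 6) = (c - 5)*(c - 2)^2*(c + 3)*(c - 2)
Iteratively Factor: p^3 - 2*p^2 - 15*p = (p)*(p^2 - 2*p - 15) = p*(p + 3)*(p - 5)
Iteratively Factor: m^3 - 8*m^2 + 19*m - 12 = (m - 4)*(m^2 - 4*m + 3) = (m - 4)*(m - 3)*(m - 1)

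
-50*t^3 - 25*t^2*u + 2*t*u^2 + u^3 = (-5*t + u)*(2*t + u)*(5*t + u)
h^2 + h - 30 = (h - 5)*(h + 6)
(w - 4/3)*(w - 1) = w^2 - 7*w/3 + 4/3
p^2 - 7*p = p*(p - 7)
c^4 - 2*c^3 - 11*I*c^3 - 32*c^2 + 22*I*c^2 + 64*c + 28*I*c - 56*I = (c - 2)*(c - 7*I)*(c - 2*I)^2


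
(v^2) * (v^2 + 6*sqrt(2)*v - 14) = v^4 + 6*sqrt(2)*v^3 - 14*v^2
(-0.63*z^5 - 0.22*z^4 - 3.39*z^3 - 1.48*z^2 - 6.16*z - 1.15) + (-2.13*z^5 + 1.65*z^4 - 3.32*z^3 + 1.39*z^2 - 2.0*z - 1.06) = -2.76*z^5 + 1.43*z^4 - 6.71*z^3 - 0.0900000000000001*z^2 - 8.16*z - 2.21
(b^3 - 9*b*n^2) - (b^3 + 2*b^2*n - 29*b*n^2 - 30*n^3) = -2*b^2*n + 20*b*n^2 + 30*n^3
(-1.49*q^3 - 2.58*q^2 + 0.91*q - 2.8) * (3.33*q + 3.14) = -4.9617*q^4 - 13.27*q^3 - 5.0709*q^2 - 6.4666*q - 8.792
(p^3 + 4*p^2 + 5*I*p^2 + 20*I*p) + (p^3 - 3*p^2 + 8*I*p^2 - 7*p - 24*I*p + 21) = 2*p^3 + p^2 + 13*I*p^2 - 7*p - 4*I*p + 21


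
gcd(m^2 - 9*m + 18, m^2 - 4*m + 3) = m - 3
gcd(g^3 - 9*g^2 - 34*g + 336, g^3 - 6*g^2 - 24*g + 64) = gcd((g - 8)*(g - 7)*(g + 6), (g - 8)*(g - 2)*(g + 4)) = g - 8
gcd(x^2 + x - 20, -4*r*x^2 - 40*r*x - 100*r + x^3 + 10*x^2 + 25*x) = x + 5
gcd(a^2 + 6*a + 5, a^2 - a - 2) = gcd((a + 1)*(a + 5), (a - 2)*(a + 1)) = a + 1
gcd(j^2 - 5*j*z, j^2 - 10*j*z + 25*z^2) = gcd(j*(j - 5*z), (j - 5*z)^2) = -j + 5*z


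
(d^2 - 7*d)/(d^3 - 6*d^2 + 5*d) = (d - 7)/(d^2 - 6*d + 5)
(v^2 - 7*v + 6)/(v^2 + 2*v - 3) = (v - 6)/(v + 3)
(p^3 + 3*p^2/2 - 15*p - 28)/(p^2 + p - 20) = (p^2 + 11*p/2 + 7)/(p + 5)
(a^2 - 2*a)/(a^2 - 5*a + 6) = a/(a - 3)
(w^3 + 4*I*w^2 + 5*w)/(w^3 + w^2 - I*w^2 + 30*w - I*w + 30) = w*(w - I)/(w^2 + w*(1 - 6*I) - 6*I)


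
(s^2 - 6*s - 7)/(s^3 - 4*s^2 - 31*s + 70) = (s + 1)/(s^2 + 3*s - 10)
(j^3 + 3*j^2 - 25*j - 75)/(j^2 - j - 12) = (j^2 - 25)/(j - 4)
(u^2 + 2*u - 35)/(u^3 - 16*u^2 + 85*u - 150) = (u + 7)/(u^2 - 11*u + 30)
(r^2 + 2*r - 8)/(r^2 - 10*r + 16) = (r + 4)/(r - 8)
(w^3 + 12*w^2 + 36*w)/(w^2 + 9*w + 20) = w*(w^2 + 12*w + 36)/(w^2 + 9*w + 20)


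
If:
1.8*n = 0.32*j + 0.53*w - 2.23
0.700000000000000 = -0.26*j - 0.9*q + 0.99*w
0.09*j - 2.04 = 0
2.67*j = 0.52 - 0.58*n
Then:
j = 22.67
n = -103.45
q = -404.22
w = -360.81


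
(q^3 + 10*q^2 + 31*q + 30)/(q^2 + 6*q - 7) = (q^3 + 10*q^2 + 31*q + 30)/(q^2 + 6*q - 7)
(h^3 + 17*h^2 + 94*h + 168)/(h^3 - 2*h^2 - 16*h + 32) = (h^2 + 13*h + 42)/(h^2 - 6*h + 8)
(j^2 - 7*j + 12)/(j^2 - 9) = (j - 4)/(j + 3)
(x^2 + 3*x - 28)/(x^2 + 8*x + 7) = (x - 4)/(x + 1)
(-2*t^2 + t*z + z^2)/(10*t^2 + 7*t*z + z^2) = (-t + z)/(5*t + z)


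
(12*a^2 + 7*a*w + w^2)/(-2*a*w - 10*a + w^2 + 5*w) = (12*a^2 + 7*a*w + w^2)/(-2*a*w - 10*a + w^2 + 5*w)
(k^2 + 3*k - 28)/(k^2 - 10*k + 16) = (k^2 + 3*k - 28)/(k^2 - 10*k + 16)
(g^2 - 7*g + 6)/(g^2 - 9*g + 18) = (g - 1)/(g - 3)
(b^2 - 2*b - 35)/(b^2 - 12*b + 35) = (b + 5)/(b - 5)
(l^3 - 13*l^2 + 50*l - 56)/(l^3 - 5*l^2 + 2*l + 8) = (l - 7)/(l + 1)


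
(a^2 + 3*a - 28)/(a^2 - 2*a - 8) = (a + 7)/(a + 2)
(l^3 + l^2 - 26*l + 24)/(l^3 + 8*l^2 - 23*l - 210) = (l^2 - 5*l + 4)/(l^2 + 2*l - 35)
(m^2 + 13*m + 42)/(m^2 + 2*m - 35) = (m + 6)/(m - 5)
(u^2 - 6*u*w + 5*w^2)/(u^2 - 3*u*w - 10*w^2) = (u - w)/(u + 2*w)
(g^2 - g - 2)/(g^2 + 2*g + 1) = (g - 2)/(g + 1)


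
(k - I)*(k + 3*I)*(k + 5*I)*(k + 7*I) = k^4 + 14*I*k^3 - 56*k^2 - 34*I*k - 105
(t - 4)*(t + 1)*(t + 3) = t^3 - 13*t - 12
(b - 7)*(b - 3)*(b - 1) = b^3 - 11*b^2 + 31*b - 21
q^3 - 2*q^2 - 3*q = q*(q - 3)*(q + 1)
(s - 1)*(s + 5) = s^2 + 4*s - 5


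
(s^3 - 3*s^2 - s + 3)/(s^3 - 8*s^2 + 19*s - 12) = (s + 1)/(s - 4)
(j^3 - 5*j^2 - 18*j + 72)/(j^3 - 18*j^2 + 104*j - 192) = (j^2 + j - 12)/(j^2 - 12*j + 32)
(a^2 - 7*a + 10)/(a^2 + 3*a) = (a^2 - 7*a + 10)/(a*(a + 3))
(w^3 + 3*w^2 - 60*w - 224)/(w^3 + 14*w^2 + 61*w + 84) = (w - 8)/(w + 3)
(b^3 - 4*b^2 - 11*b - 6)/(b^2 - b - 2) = (b^2 - 5*b - 6)/(b - 2)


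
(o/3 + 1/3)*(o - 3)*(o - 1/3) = o^3/3 - 7*o^2/9 - 7*o/9 + 1/3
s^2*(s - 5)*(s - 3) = s^4 - 8*s^3 + 15*s^2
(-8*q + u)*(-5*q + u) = 40*q^2 - 13*q*u + u^2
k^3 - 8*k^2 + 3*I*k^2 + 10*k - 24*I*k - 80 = (k - 8)*(k - 2*I)*(k + 5*I)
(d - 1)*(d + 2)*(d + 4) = d^3 + 5*d^2 + 2*d - 8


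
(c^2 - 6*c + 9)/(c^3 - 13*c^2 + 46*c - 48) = (c - 3)/(c^2 - 10*c + 16)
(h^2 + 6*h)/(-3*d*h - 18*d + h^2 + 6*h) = -h/(3*d - h)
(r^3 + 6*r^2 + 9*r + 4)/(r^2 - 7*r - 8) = (r^2 + 5*r + 4)/(r - 8)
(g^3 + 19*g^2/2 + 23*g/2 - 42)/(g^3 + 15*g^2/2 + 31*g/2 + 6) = (2*g^2 + 11*g - 21)/(2*g^2 + 7*g + 3)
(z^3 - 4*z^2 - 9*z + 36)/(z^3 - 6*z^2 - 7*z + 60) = (z - 3)/(z - 5)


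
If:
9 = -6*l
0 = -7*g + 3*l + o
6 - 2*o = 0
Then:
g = -3/14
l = -3/2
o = 3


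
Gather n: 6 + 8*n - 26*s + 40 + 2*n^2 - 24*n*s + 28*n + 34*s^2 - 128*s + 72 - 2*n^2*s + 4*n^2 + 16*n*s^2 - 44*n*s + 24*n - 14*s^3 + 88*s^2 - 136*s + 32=n^2*(6 - 2*s) + n*(16*s^2 - 68*s + 60) - 14*s^3 + 122*s^2 - 290*s + 150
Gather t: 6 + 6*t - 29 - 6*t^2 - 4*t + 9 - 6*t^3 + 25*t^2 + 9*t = -6*t^3 + 19*t^2 + 11*t - 14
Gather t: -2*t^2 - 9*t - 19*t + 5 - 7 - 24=-2*t^2 - 28*t - 26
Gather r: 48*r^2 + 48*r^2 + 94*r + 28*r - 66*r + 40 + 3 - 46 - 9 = 96*r^2 + 56*r - 12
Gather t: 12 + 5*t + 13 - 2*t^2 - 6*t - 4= -2*t^2 - t + 21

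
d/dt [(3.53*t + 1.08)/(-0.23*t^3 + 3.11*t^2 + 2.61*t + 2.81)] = (1.6238*t^3 - 10.2331*t^2 - 6.7176*t + 7.1005)/(0.0529*t^6 - 1.4306*t^5 + 8.4715*t^4 + 14.9416*t^3 + 24.2903*t^2 + 14.6682*t + 7.8961)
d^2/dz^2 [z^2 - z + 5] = 2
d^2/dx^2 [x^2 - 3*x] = 2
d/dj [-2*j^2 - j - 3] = -4*j - 1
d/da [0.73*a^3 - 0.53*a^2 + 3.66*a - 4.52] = 2.19*a^2 - 1.06*a + 3.66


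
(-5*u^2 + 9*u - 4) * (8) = -40*u^2 + 72*u - 32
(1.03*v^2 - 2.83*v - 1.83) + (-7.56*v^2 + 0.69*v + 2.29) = -6.53*v^2 - 2.14*v + 0.46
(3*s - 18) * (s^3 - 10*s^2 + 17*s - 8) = 3*s^4 - 48*s^3 + 231*s^2 - 330*s + 144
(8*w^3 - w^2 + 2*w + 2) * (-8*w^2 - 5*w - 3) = -64*w^5 - 32*w^4 - 35*w^3 - 23*w^2 - 16*w - 6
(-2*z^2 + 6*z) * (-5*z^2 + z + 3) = 10*z^4 - 32*z^3 + 18*z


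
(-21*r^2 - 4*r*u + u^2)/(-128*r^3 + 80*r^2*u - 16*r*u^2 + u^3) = (21*r^2 + 4*r*u - u^2)/(128*r^3 - 80*r^2*u + 16*r*u^2 - u^3)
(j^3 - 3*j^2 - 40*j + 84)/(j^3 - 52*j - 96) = (j^2 - 9*j + 14)/(j^2 - 6*j - 16)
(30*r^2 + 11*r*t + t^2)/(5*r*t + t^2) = (6*r + t)/t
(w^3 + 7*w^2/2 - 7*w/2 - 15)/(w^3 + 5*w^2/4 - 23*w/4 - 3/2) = 2*(2*w + 5)/(4*w + 1)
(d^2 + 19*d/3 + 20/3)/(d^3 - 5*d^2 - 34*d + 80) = (d + 4/3)/(d^2 - 10*d + 16)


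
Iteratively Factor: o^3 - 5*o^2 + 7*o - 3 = (o - 1)*(o^2 - 4*o + 3) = (o - 1)^2*(o - 3)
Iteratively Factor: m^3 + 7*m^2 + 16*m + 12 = (m + 2)*(m^2 + 5*m + 6) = (m + 2)*(m + 3)*(m + 2)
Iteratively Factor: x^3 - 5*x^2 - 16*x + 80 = (x - 4)*(x^2 - x - 20) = (x - 5)*(x - 4)*(x + 4)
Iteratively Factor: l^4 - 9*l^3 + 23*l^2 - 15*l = (l - 3)*(l^3 - 6*l^2 + 5*l) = (l - 3)*(l - 1)*(l^2 - 5*l) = l*(l - 3)*(l - 1)*(l - 5)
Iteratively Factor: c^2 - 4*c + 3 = (c - 3)*(c - 1)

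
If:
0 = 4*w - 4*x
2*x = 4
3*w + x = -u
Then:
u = -8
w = 2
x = 2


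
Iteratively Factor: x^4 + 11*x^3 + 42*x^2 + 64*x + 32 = (x + 4)*(x^3 + 7*x^2 + 14*x + 8) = (x + 2)*(x + 4)*(x^2 + 5*x + 4) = (x + 1)*(x + 2)*(x + 4)*(x + 4)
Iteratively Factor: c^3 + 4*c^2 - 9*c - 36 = (c + 3)*(c^2 + c - 12) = (c - 3)*(c + 3)*(c + 4)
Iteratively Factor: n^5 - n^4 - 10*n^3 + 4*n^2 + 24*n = (n - 2)*(n^4 + n^3 - 8*n^2 - 12*n) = n*(n - 2)*(n^3 + n^2 - 8*n - 12) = n*(n - 2)*(n + 2)*(n^2 - n - 6) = n*(n - 3)*(n - 2)*(n + 2)*(n + 2)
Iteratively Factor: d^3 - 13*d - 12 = (d + 1)*(d^2 - d - 12) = (d - 4)*(d + 1)*(d + 3)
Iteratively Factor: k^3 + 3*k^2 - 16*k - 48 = (k - 4)*(k^2 + 7*k + 12) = (k - 4)*(k + 4)*(k + 3)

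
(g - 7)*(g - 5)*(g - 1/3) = g^3 - 37*g^2/3 + 39*g - 35/3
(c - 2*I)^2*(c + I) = c^3 - 3*I*c^2 - 4*I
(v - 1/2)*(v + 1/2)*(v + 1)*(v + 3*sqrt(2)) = v^4 + v^3 + 3*sqrt(2)*v^3 - v^2/4 + 3*sqrt(2)*v^2 - 3*sqrt(2)*v/4 - v/4 - 3*sqrt(2)/4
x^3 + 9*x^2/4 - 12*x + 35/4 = (x - 7/4)*(x - 1)*(x + 5)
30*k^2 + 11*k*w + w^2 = (5*k + w)*(6*k + w)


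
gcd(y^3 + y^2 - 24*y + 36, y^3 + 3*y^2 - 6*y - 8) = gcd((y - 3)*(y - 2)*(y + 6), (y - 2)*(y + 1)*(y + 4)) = y - 2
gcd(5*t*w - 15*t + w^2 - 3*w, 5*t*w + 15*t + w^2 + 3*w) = 5*t + w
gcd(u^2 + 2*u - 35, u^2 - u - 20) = u - 5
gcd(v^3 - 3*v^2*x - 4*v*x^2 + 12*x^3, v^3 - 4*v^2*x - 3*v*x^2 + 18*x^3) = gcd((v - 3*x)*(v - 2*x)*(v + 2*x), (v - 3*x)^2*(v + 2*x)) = -v^2 + v*x + 6*x^2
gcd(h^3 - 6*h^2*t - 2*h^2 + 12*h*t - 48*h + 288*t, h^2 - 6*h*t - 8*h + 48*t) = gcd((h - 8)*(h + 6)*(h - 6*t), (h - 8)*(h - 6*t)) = -h^2 + 6*h*t + 8*h - 48*t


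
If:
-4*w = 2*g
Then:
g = -2*w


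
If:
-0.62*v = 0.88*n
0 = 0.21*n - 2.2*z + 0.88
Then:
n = 10.4761904761905*z - 4.19047619047619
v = 5.94777265745008 - 14.8694316436252*z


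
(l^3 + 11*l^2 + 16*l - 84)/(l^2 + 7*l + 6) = (l^2 + 5*l - 14)/(l + 1)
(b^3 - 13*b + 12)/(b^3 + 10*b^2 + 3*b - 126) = (b^2 + 3*b - 4)/(b^2 + 13*b + 42)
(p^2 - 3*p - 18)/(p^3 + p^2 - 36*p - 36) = (p + 3)/(p^2 + 7*p + 6)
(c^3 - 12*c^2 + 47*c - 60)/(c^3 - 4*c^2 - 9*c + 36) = (c - 5)/(c + 3)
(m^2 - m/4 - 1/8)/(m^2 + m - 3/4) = (4*m + 1)/(2*(2*m + 3))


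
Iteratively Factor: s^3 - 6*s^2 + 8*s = (s - 4)*(s^2 - 2*s) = (s - 4)*(s - 2)*(s)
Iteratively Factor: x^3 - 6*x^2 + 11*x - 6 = (x - 2)*(x^2 - 4*x + 3) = (x - 3)*(x - 2)*(x - 1)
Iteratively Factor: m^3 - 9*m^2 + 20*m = (m - 4)*(m^2 - 5*m) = m*(m - 4)*(m - 5)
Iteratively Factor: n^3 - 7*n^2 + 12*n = (n)*(n^2 - 7*n + 12) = n*(n - 3)*(n - 4)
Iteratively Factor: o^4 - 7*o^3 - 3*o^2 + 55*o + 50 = (o + 1)*(o^3 - 8*o^2 + 5*o + 50) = (o - 5)*(o + 1)*(o^2 - 3*o - 10) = (o - 5)*(o + 1)*(o + 2)*(o - 5)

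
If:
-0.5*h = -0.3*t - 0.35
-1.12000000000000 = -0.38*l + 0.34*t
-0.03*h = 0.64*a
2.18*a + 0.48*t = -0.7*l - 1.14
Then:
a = 0.05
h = -1.10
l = 0.27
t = -3.00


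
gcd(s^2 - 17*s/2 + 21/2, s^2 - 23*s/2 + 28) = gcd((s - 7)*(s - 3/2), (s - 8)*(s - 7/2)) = 1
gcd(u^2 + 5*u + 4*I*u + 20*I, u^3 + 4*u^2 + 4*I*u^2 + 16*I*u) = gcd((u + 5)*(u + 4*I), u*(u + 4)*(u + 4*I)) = u + 4*I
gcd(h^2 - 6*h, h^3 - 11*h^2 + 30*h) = h^2 - 6*h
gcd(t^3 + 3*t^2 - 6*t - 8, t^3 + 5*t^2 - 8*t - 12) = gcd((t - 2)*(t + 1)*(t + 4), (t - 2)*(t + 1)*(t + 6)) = t^2 - t - 2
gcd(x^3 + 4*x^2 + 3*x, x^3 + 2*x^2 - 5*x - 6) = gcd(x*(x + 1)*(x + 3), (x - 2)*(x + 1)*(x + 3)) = x^2 + 4*x + 3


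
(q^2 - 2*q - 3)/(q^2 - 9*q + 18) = (q + 1)/(q - 6)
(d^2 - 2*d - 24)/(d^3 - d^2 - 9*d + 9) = (d^2 - 2*d - 24)/(d^3 - d^2 - 9*d + 9)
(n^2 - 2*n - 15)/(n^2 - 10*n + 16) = (n^2 - 2*n - 15)/(n^2 - 10*n + 16)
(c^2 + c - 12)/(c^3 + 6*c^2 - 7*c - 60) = 1/(c + 5)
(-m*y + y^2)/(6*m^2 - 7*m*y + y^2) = y/(-6*m + y)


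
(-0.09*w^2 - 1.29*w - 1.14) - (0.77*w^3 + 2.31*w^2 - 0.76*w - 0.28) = -0.77*w^3 - 2.4*w^2 - 0.53*w - 0.86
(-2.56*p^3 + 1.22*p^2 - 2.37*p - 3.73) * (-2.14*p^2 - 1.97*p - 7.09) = 5.4784*p^5 + 2.4324*p^4 + 20.8188*p^3 + 4.0013*p^2 + 24.1514*p + 26.4457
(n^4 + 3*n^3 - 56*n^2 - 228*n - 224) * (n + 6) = n^5 + 9*n^4 - 38*n^3 - 564*n^2 - 1592*n - 1344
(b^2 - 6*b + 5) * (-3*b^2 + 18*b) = -3*b^4 + 36*b^3 - 123*b^2 + 90*b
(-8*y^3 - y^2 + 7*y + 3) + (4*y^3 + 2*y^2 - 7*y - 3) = -4*y^3 + y^2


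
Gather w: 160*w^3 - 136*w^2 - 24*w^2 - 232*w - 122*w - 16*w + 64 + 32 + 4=160*w^3 - 160*w^2 - 370*w + 100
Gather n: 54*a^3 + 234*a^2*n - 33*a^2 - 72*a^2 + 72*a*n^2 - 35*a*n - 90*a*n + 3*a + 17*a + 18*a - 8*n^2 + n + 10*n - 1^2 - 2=54*a^3 - 105*a^2 + 38*a + n^2*(72*a - 8) + n*(234*a^2 - 125*a + 11) - 3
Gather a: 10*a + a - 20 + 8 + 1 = 11*a - 11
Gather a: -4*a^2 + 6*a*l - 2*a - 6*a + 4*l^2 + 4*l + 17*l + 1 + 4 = -4*a^2 + a*(6*l - 8) + 4*l^2 + 21*l + 5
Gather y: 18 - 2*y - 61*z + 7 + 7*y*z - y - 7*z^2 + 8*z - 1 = y*(7*z - 3) - 7*z^2 - 53*z + 24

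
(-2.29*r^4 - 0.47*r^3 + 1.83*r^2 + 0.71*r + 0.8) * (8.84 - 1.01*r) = 2.3129*r^5 - 19.7689*r^4 - 6.0031*r^3 + 15.4601*r^2 + 5.4684*r + 7.072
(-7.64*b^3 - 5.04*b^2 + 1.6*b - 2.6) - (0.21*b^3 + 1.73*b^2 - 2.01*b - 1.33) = -7.85*b^3 - 6.77*b^2 + 3.61*b - 1.27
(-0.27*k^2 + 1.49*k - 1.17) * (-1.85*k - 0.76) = 0.4995*k^3 - 2.5513*k^2 + 1.0321*k + 0.8892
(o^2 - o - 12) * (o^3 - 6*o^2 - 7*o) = o^5 - 7*o^4 - 13*o^3 + 79*o^2 + 84*o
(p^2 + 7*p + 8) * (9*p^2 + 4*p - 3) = 9*p^4 + 67*p^3 + 97*p^2 + 11*p - 24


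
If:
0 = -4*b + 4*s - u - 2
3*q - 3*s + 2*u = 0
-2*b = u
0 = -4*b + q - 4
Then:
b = -21/13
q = -32/13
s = -4/13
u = 42/13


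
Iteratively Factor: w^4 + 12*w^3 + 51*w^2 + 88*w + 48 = (w + 4)*(w^3 + 8*w^2 + 19*w + 12) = (w + 1)*(w + 4)*(w^2 + 7*w + 12) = (w + 1)*(w + 4)^2*(w + 3)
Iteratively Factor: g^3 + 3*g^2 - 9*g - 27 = (g + 3)*(g^2 - 9) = (g + 3)^2*(g - 3)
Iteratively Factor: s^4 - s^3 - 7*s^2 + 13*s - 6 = (s + 3)*(s^3 - 4*s^2 + 5*s - 2) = (s - 1)*(s + 3)*(s^2 - 3*s + 2) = (s - 2)*(s - 1)*(s + 3)*(s - 1)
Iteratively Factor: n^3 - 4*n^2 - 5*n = (n)*(n^2 - 4*n - 5) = n*(n + 1)*(n - 5)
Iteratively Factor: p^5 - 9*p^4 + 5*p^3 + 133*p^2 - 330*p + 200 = (p - 5)*(p^4 - 4*p^3 - 15*p^2 + 58*p - 40) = (p - 5)*(p - 1)*(p^3 - 3*p^2 - 18*p + 40) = (p - 5)^2*(p - 1)*(p^2 + 2*p - 8) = (p - 5)^2*(p - 1)*(p + 4)*(p - 2)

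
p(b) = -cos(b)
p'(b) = sin(b)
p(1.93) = 0.35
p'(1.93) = 0.94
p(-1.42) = -0.15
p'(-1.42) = -0.99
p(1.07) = -0.48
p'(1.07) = 0.88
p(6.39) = -0.99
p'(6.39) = 0.11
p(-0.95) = -0.58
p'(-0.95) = -0.81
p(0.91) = -0.61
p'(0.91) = 0.79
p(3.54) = 0.92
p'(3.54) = -0.39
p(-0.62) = -0.81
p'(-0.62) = -0.58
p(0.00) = -1.00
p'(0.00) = 0.00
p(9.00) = 0.91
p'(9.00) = 0.41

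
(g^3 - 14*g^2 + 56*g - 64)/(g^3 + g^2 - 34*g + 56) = (g - 8)/(g + 7)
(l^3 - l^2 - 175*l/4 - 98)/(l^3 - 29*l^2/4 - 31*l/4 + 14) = (4*l^2 + 28*l + 49)/(4*l^2 + 3*l - 7)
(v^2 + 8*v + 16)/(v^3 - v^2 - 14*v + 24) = (v + 4)/(v^2 - 5*v + 6)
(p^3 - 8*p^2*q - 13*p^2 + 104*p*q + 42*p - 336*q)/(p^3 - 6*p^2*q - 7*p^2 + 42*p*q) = (p^2 - 8*p*q - 6*p + 48*q)/(p*(p - 6*q))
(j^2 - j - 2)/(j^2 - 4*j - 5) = (j - 2)/(j - 5)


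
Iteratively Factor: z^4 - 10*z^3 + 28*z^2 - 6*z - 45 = (z - 3)*(z^3 - 7*z^2 + 7*z + 15) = (z - 3)*(z + 1)*(z^2 - 8*z + 15) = (z - 3)^2*(z + 1)*(z - 5)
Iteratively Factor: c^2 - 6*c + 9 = (c - 3)*(c - 3)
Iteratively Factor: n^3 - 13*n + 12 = (n - 3)*(n^2 + 3*n - 4) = (n - 3)*(n + 4)*(n - 1)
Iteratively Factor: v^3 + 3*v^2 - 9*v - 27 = (v - 3)*(v^2 + 6*v + 9) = (v - 3)*(v + 3)*(v + 3)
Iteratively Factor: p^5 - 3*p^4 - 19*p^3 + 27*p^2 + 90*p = (p)*(p^4 - 3*p^3 - 19*p^2 + 27*p + 90) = p*(p + 2)*(p^3 - 5*p^2 - 9*p + 45) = p*(p - 3)*(p + 2)*(p^2 - 2*p - 15) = p*(p - 5)*(p - 3)*(p + 2)*(p + 3)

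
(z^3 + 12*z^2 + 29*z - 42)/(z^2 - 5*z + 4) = (z^2 + 13*z + 42)/(z - 4)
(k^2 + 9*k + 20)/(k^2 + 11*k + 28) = (k + 5)/(k + 7)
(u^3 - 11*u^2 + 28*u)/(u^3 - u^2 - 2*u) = (-u^2 + 11*u - 28)/(-u^2 + u + 2)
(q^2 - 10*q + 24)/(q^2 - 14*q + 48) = (q - 4)/(q - 8)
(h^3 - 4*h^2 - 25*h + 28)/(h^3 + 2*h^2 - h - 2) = (h^2 - 3*h - 28)/(h^2 + 3*h + 2)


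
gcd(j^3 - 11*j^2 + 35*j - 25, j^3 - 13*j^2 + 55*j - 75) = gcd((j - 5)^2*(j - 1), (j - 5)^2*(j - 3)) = j^2 - 10*j + 25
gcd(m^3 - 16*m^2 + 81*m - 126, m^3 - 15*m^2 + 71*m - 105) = m^2 - 10*m + 21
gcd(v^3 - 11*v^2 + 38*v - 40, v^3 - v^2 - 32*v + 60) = v^2 - 7*v + 10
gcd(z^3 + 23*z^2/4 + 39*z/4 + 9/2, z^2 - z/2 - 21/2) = z + 3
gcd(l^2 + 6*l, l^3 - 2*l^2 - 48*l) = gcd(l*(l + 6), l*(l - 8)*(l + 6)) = l^2 + 6*l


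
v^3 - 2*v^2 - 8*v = v*(v - 4)*(v + 2)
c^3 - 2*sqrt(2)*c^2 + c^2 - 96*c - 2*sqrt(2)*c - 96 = (c + 1)*(c - 8*sqrt(2))*(c + 6*sqrt(2))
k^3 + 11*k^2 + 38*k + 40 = (k + 2)*(k + 4)*(k + 5)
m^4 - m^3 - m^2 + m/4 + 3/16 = (m - 3/2)*(m - 1/2)*(m + 1/2)^2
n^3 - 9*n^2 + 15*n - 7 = (n - 7)*(n - 1)^2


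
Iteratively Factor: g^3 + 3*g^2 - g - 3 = (g - 1)*(g^2 + 4*g + 3) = (g - 1)*(g + 3)*(g + 1)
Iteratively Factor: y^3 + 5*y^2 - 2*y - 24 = (y + 3)*(y^2 + 2*y - 8) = (y - 2)*(y + 3)*(y + 4)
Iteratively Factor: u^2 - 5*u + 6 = (u - 3)*(u - 2)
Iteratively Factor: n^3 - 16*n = (n - 4)*(n^2 + 4*n) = (n - 4)*(n + 4)*(n)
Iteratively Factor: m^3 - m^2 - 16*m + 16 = (m - 4)*(m^2 + 3*m - 4) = (m - 4)*(m + 4)*(m - 1)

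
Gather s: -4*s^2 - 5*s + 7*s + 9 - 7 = -4*s^2 + 2*s + 2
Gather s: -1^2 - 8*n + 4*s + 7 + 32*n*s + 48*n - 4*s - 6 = 32*n*s + 40*n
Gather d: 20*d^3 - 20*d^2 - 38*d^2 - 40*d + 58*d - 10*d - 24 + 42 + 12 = 20*d^3 - 58*d^2 + 8*d + 30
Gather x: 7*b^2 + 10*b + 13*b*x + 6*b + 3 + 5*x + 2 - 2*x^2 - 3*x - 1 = 7*b^2 + 16*b - 2*x^2 + x*(13*b + 2) + 4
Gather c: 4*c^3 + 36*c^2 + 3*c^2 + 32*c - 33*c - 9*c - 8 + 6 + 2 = 4*c^3 + 39*c^2 - 10*c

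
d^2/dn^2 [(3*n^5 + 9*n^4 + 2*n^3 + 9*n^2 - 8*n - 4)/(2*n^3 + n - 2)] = 2*(12*n^9 + 18*n^7 - 6*n^6 + 18*n^5 - 165*n^4 + 246*n^3 - 12*n^2 - 24*n + 16)/(8*n^9 + 12*n^7 - 24*n^6 + 6*n^5 - 24*n^4 + 25*n^3 - 6*n^2 + 12*n - 8)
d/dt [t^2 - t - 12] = 2*t - 1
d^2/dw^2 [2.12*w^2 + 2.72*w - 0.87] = 4.24000000000000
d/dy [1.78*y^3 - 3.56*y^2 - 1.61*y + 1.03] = 5.34*y^2 - 7.12*y - 1.61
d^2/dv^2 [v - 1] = 0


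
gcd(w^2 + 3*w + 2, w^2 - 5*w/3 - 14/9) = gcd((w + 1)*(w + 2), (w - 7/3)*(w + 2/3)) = 1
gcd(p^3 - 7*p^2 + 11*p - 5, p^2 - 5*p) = p - 5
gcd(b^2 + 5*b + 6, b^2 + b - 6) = b + 3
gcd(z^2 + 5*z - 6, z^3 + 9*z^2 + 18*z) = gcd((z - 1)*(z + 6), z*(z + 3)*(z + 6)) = z + 6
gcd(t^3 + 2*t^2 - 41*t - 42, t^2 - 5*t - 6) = t^2 - 5*t - 6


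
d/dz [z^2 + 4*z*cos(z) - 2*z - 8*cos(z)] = -4*z*sin(z) + 2*z + 8*sin(z) + 4*cos(z) - 2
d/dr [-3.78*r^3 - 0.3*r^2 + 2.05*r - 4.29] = -11.34*r^2 - 0.6*r + 2.05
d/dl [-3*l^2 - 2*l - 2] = -6*l - 2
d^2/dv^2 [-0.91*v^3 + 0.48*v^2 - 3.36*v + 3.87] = 0.96 - 5.46*v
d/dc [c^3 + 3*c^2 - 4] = 3*c*(c + 2)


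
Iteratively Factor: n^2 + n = (n + 1)*(n)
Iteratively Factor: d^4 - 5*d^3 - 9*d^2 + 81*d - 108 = (d - 3)*(d^3 - 2*d^2 - 15*d + 36) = (d - 3)^2*(d^2 + d - 12) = (d - 3)^3*(d + 4)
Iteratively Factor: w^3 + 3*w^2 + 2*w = (w + 2)*(w^2 + w) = w*(w + 2)*(w + 1)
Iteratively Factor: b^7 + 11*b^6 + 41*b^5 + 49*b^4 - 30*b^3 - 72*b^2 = (b - 1)*(b^6 + 12*b^5 + 53*b^4 + 102*b^3 + 72*b^2) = (b - 1)*(b + 3)*(b^5 + 9*b^4 + 26*b^3 + 24*b^2) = (b - 1)*(b + 3)^2*(b^4 + 6*b^3 + 8*b^2) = (b - 1)*(b + 2)*(b + 3)^2*(b^3 + 4*b^2) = b*(b - 1)*(b + 2)*(b + 3)^2*(b^2 + 4*b) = b*(b - 1)*(b + 2)*(b + 3)^2*(b + 4)*(b)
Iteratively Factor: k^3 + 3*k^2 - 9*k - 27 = (k + 3)*(k^2 - 9) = (k - 3)*(k + 3)*(k + 3)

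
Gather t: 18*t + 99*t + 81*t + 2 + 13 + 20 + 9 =198*t + 44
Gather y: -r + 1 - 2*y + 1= -r - 2*y + 2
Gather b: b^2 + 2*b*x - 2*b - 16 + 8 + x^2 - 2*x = b^2 + b*(2*x - 2) + x^2 - 2*x - 8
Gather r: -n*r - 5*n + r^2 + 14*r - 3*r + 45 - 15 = -5*n + r^2 + r*(11 - n) + 30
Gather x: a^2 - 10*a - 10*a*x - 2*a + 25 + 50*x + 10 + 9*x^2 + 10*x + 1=a^2 - 12*a + 9*x^2 + x*(60 - 10*a) + 36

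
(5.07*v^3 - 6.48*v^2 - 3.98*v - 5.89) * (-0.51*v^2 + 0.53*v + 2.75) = -2.5857*v^5 + 5.9919*v^4 + 12.5379*v^3 - 16.9255*v^2 - 14.0667*v - 16.1975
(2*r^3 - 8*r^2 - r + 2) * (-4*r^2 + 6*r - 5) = -8*r^5 + 44*r^4 - 54*r^3 + 26*r^2 + 17*r - 10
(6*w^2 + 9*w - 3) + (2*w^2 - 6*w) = 8*w^2 + 3*w - 3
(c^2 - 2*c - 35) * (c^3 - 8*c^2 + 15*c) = c^5 - 10*c^4 - 4*c^3 + 250*c^2 - 525*c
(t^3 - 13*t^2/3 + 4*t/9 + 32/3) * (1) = t^3 - 13*t^2/3 + 4*t/9 + 32/3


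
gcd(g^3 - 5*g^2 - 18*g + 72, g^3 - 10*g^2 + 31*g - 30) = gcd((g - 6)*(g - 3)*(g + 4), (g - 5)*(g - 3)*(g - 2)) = g - 3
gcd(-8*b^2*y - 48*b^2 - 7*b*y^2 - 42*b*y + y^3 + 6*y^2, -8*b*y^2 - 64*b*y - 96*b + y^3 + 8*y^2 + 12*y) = -8*b*y - 48*b + y^2 + 6*y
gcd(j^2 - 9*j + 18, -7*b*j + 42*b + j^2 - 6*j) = j - 6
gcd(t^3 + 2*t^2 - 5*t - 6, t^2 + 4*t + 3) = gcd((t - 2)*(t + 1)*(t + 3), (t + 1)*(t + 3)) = t^2 + 4*t + 3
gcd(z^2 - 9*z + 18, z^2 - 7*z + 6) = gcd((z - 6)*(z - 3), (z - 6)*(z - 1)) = z - 6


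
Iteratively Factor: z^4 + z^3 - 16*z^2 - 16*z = (z - 4)*(z^3 + 5*z^2 + 4*z) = (z - 4)*(z + 1)*(z^2 + 4*z) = z*(z - 4)*(z + 1)*(z + 4)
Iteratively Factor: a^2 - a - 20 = (a + 4)*(a - 5)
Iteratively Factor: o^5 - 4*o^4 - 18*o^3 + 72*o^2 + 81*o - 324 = (o + 3)*(o^4 - 7*o^3 + 3*o^2 + 63*o - 108) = (o - 3)*(o + 3)*(o^3 - 4*o^2 - 9*o + 36) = (o - 4)*(o - 3)*(o + 3)*(o^2 - 9) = (o - 4)*(o - 3)*(o + 3)^2*(o - 3)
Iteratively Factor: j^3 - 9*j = (j + 3)*(j^2 - 3*j) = j*(j + 3)*(j - 3)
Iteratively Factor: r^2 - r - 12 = (r + 3)*(r - 4)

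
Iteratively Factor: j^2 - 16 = (j + 4)*(j - 4)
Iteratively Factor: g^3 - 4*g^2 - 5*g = (g)*(g^2 - 4*g - 5) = g*(g - 5)*(g + 1)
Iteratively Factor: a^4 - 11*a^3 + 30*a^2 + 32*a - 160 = (a - 4)*(a^3 - 7*a^2 + 2*a + 40) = (a - 4)*(a + 2)*(a^2 - 9*a + 20) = (a - 4)^2*(a + 2)*(a - 5)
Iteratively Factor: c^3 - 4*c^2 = (c)*(c^2 - 4*c) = c^2*(c - 4)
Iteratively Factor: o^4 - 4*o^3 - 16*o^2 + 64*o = (o - 4)*(o^3 - 16*o) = (o - 4)*(o + 4)*(o^2 - 4*o) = o*(o - 4)*(o + 4)*(o - 4)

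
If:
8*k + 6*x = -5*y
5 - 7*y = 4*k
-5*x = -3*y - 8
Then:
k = -551/108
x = 34/9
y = 98/27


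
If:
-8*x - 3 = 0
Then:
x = -3/8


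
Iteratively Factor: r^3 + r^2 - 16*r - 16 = (r + 4)*(r^2 - 3*r - 4) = (r + 1)*(r + 4)*(r - 4)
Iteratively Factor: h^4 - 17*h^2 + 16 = (h + 1)*(h^3 - h^2 - 16*h + 16) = (h - 1)*(h + 1)*(h^2 - 16) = (h - 1)*(h + 1)*(h + 4)*(h - 4)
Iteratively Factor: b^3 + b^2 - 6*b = (b - 2)*(b^2 + 3*b) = (b - 2)*(b + 3)*(b)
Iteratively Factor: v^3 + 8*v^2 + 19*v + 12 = (v + 4)*(v^2 + 4*v + 3) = (v + 3)*(v + 4)*(v + 1)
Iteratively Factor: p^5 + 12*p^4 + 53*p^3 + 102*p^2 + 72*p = (p + 3)*(p^4 + 9*p^3 + 26*p^2 + 24*p) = p*(p + 3)*(p^3 + 9*p^2 + 26*p + 24) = p*(p + 2)*(p + 3)*(p^2 + 7*p + 12) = p*(p + 2)*(p + 3)*(p + 4)*(p + 3)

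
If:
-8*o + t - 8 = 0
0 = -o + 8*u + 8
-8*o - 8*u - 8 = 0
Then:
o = 0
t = 8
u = -1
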